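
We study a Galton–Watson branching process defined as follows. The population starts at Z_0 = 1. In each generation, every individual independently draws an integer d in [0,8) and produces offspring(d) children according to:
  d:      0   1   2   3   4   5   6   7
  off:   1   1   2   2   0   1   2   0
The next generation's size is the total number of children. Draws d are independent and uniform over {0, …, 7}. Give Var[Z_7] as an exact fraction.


Outcome values over d=0..7: [1, 1, 2, 2, 0, 1, 2, 0]
Σy = 9, Σy² = 15, M = 8
μ = 9/8 = 9/8,  σ² = 15/8 − (9/8)² = 39/64
V_0 = 0, E_0 = 1
V_1 = 39/64·E_0 + (9/8)²·V_0 = 39/64;  E_1 = 9/8
V_2 = 39/64·E_1 + (9/8)²·V_1 = 5967/4096;  E_2 = 81/64
V_3 = 39/64·E_2 + (9/8)²·V_2 = 685503/262144;  E_3 = 729/512
V_4 = 39/64·E_3 + (9/8)²·V_3 = 70082415/16777216;  E_4 = 6561/4096
V_5 = 39/64·E_4 + (9/8)²·V_4 = 6724755999/1073741824;  E_5 = 59049/32768
V_6 = 39/64·E_5 + (9/8)²·V_5 = 620167023567/68719476736;  E_6 = 531441/262144
V_7 = 39/64·E_6 + (9/8)²·V_6 = 55666777619583/4398046511104;  E_7 = 4782969/2097152

55666777619583/4398046511104


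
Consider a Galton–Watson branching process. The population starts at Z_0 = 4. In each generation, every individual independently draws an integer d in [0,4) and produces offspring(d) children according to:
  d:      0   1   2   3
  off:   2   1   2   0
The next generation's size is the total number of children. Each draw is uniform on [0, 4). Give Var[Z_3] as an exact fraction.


16775/1024

Outcome values over d=0..3: [2, 1, 2, 0]
Σy = 5, Σy² = 9, M = 4
μ = 5/4 = 5/4,  σ² = 9/4 − (5/4)² = 11/16
V_0 = 0, E_0 = 4
V_1 = 11/16·E_0 + (5/4)²·V_0 = 11/4;  E_1 = 5
V_2 = 11/16·E_1 + (5/4)²·V_1 = 495/64;  E_2 = 25/4
V_3 = 11/16·E_2 + (5/4)²·V_2 = 16775/1024;  E_3 = 125/16


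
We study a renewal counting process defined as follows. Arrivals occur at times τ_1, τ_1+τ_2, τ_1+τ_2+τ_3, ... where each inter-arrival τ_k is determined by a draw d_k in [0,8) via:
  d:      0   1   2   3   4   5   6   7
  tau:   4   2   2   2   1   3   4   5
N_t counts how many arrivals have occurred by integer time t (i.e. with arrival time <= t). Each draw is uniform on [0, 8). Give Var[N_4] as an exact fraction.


7299423/16777216

Inter-arrival values over d=0..7: [4, 2, 2, 2, 1, 3, 4, 5]
Each d has probability 1/8, so the pmf of τ is: f(1) = 1/8, f(2) = 3/8, f(3) = 1/8, f(4) = 1/4, f(5) = 1/8
Let p_n(j) = P(N_n = j), with p_0 = [1]. Condition on τ_1: p_n(0) = P(τ > n), and for j >= 1, p_n(j) = Σ_{k<=n} f(k)·p_{n−k}(j−1)
p_1 = [7/8, 1/8]  (j = 0..1)
p_2 = [1/2, 31/64, 1/64]  (j = 0..2)
p_3 = [3/8, 33/64, 55/512, 1/512]  (j = 0..3)
p_4 = [1/8, 19/32, 67/256, 79/4096, 1/4096]  (j = 0..4)
E[N_4] = Σ j·p_4(j) = 4817/4096;  E[N_4²] = Σ j²·p_4(j) = 7447/4096
Var[N_4] = 7447/4096 − (4817/4096)² = 7299423/16777216


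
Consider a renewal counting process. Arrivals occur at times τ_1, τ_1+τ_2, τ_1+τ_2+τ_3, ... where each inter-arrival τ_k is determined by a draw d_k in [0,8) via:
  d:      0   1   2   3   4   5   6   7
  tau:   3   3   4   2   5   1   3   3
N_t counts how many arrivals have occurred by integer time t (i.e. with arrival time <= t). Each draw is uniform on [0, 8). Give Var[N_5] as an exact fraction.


338643951/1073741824

Inter-arrival values over d=0..7: [3, 3, 4, 2, 5, 1, 3, 3]
Each d has probability 1/8, so the pmf of τ is: f(1) = 1/8, f(2) = 1/8, f(3) = 1/2, f(4) = 1/8, f(5) = 1/8
Let p_n(j) = P(N_n = j), with p_0 = [1]. Condition on τ_1: p_n(0) = P(τ > n), and for j >= 1, p_n(j) = Σ_{k<=n} f(k)·p_{n−k}(j−1)
p_1 = [7/8, 1/8]  (j = 0..1)
p_2 = [3/4, 15/64, 1/64]  (j = 0..2)
p_3 = [1/4, 45/64, 23/512, 1/512]  (j = 0..3)
p_4 = [1/8, 11/16, 23/128, 31/4096, 1/4096]  (j = 0..4)
p_5 = [0, 21/32, 157/512, 147/4096, 39/32768, 1/32768]  (j = 0..5)
E[N_5] = Σ j·p_5(j) = 45289/32768;  E[N_5²] = Σ j²·p_5(j) = 72929/32768
Var[N_5] = 72929/32768 − (45289/32768)² = 338643951/1073741824


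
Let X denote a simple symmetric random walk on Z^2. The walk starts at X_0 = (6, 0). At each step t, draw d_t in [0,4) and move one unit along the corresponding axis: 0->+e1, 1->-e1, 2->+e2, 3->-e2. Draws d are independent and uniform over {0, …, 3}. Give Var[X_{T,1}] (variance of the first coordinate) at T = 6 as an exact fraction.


3

Outcome values over d=0..3: [1, -1, 0, 0]
Σy = 0, Σy² = 2, M = 4
μ = 0/4 = 0,  σ² = 2/4 − (0)² = 1/2
Independent increments: Var[X_6] = 6·σ² = 6·(1/2) = 3


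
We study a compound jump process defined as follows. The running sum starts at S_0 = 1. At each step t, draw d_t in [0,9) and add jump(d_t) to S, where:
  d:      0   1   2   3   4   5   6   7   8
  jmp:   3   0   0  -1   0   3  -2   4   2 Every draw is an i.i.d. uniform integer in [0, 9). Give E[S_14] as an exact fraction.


15

Outcome values over d=0..8: [3, 0, 0, -1, 0, 3, -2, 4, 2]
Σy = 9, Σy² = 43, M = 9
μ = 9/9 = 1,  σ² = 43/9 − (1)² = 34/9
E[S_14] = 1 + 14·(1) = 15


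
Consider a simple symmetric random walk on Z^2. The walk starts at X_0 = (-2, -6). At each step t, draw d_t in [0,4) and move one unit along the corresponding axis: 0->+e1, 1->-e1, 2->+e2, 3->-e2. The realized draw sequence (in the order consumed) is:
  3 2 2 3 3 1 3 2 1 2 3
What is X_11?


(-4, -7)

t=0: X=(-2, -6), d=3 → -e2, X_1=(-2, -7)
t=1: X=(-2, -7), d=2 → +e2, X_2=(-2, -6)
t=2: X=(-2, -6), d=2 → +e2, X_3=(-2, -5)
t=3: X=(-2, -5), d=3 → -e2, X_4=(-2, -6)
t=4: X=(-2, -6), d=3 → -e2, X_5=(-2, -7)
t=5: X=(-2, -7), d=1 → -e1, X_6=(-3, -7)
t=6: X=(-3, -7), d=3 → -e2, X_7=(-3, -8)
t=7: X=(-3, -8), d=2 → +e2, X_8=(-3, -7)
t=8: X=(-3, -7), d=1 → -e1, X_9=(-4, -7)
t=9: X=(-4, -7), d=2 → +e2, X_10=(-4, -6)
t=10: X=(-4, -6), d=3 → -e2, X_11=(-4, -7)


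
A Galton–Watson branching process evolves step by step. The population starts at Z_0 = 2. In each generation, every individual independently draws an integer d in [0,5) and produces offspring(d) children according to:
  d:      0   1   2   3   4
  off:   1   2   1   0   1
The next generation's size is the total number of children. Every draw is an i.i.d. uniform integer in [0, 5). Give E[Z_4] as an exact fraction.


Outcome values over d=0..4: [1, 2, 1, 0, 1]
Σy = 5, Σy² = 7, M = 5
μ = 5/5 = 1,  σ² = 7/5 − (1)² = 2/5
E[Z_0] = 2
E[Z_1] = 1·E[Z_0] = 2
E[Z_2] = 1·E[Z_1] = 2
E[Z_3] = 1·E[Z_2] = 2
E[Z_4] = 1·E[Z_3] = 2

2


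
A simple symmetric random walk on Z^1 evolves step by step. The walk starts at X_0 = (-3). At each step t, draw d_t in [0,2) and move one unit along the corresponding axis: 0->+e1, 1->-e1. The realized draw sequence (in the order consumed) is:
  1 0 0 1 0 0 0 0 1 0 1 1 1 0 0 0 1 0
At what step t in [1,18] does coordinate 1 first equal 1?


t=0: X=(-3), d=1 → -e1, X_1=(-4)
t=1: X=(-4), d=0 → +e1, X_2=(-3)
t=2: X=(-3), d=0 → +e1, X_3=(-2)
t=3: X=(-2), d=1 → -e1, X_4=(-3)
t=4: X=(-3), d=0 → +e1, X_5=(-2)
t=5: X=(-2), d=0 → +e1, X_6=(-1)
t=6: X=(-1), d=0 → +e1, X_7=(0)
t=7: X=(0), d=0 → +e1, X_8=(1)
t=8: X=(1), d=1 → -e1, X_9=(0)
t=9: X=(0), d=0 → +e1, X_10=(1)
t=10: X=(1), d=1 → -e1, X_11=(0)
t=11: X=(0), d=1 → -e1, X_12=(-1)
t=12: X=(-1), d=1 → -e1, X_13=(-2)
t=13: X=(-2), d=0 → +e1, X_14=(-1)
t=14: X=(-1), d=0 → +e1, X_15=(0)
t=15: X=(0), d=0 → +e1, X_16=(1)
t=16: X=(1), d=1 → -e1, X_17=(0)
t=17: X=(0), d=0 → +e1, X_18=(1)

8


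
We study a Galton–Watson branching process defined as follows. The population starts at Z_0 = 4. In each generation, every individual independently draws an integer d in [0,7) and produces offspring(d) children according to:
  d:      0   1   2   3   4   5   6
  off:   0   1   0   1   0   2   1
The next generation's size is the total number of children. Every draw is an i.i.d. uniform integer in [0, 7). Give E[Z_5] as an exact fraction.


Outcome values over d=0..6: [0, 1, 0, 1, 0, 2, 1]
Σy = 5, Σy² = 7, M = 7
μ = 5/7 = 5/7,  σ² = 7/7 − (5/7)² = 24/49
E[Z_0] = 4
E[Z_1] = 5/7·E[Z_0] = 20/7
E[Z_2] = 5/7·E[Z_1] = 100/49
E[Z_3] = 5/7·E[Z_2] = 500/343
E[Z_4] = 5/7·E[Z_3] = 2500/2401
E[Z_5] = 5/7·E[Z_4] = 12500/16807

12500/16807


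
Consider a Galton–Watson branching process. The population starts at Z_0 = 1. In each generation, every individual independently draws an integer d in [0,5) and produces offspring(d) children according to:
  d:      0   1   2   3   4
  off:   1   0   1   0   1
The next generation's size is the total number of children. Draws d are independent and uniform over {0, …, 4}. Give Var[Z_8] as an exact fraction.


Outcome values over d=0..4: [1, 0, 1, 0, 1]
Σy = 3, Σy² = 3, M = 5
μ = 3/5 = 3/5,  σ² = 3/5 − (3/5)² = 6/25
V_0 = 0, E_0 = 1
V_1 = 6/25·E_0 + (3/5)²·V_0 = 6/25;  E_1 = 3/5
V_2 = 6/25·E_1 + (3/5)²·V_1 = 144/625;  E_2 = 9/25
V_3 = 6/25·E_2 + (3/5)²·V_2 = 2646/15625;  E_3 = 27/125
V_4 = 6/25·E_3 + (3/5)²·V_3 = 44064/390625;  E_4 = 81/625
V_5 = 6/25·E_4 + (3/5)²·V_4 = 700326/9765625;  E_5 = 243/3125
V_6 = 6/25·E_5 + (3/5)²·V_5 = 10859184/244140625;  E_6 = 729/15625
V_7 = 6/25·E_6 + (3/5)²·V_6 = 166076406/6103515625;  E_7 = 2187/78125
V_8 = 6/25·E_7 + (3/5)²·V_7 = 2519843904/152587890625;  E_8 = 6561/390625

2519843904/152587890625


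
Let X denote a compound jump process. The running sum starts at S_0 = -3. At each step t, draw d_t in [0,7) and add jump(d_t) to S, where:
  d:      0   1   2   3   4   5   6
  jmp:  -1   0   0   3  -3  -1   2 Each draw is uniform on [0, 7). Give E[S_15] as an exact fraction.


-3

Outcome values over d=0..6: [-1, 0, 0, 3, -3, -1, 2]
Σy = 0, Σy² = 24, M = 7
μ = 0/7 = 0,  σ² = 24/7 − (0)² = 24/7
E[S_15] = -3 + 15·(0) = -3


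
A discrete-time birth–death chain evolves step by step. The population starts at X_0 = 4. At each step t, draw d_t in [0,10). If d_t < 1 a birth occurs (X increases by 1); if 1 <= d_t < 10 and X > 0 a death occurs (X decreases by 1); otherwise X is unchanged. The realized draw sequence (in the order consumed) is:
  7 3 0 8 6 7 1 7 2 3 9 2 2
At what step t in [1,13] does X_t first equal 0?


6

t=0: X=4, d=7 → death, X_1=3
t=1: X=3, d=3 → death, X_2=2
t=2: X=2, d=0 → birth, X_3=3
t=3: X=3, d=8 → death, X_4=2
t=4: X=2, d=6 → death, X_5=1
t=5: X=1, d=7 → death, X_6=0
t=6: X=0, d=1 → hold, X_7=0
t=7: X=0, d=7 → hold, X_8=0
t=8: X=0, d=2 → hold, X_9=0
t=9: X=0, d=3 → hold, X_10=0
t=10: X=0, d=9 → hold, X_11=0
t=11: X=0, d=2 → hold, X_12=0
t=12: X=0, d=2 → hold, X_13=0


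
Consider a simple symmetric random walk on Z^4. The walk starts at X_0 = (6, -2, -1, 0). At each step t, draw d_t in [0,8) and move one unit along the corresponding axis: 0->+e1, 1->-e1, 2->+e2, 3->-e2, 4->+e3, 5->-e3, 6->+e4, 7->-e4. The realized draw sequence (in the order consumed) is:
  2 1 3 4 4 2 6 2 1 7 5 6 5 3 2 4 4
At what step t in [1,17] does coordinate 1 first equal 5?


t=0: X=(6, -2, -1, 0), d=2 → +e2, X_1=(6, -1, -1, 0)
t=1: X=(6, -1, -1, 0), d=1 → -e1, X_2=(5, -1, -1, 0)
t=2: X=(5, -1, -1, 0), d=3 → -e2, X_3=(5, -2, -1, 0)
t=3: X=(5, -2, -1, 0), d=4 → +e3, X_4=(5, -2, 0, 0)
t=4: X=(5, -2, 0, 0), d=4 → +e3, X_5=(5, -2, 1, 0)
t=5: X=(5, -2, 1, 0), d=2 → +e2, X_6=(5, -1, 1, 0)
t=6: X=(5, -1, 1, 0), d=6 → +e4, X_7=(5, -1, 1, 1)
t=7: X=(5, -1, 1, 1), d=2 → +e2, X_8=(5, 0, 1, 1)
t=8: X=(5, 0, 1, 1), d=1 → -e1, X_9=(4, 0, 1, 1)
t=9: X=(4, 0, 1, 1), d=7 → -e4, X_10=(4, 0, 1, 0)
t=10: X=(4, 0, 1, 0), d=5 → -e3, X_11=(4, 0, 0, 0)
t=11: X=(4, 0, 0, 0), d=6 → +e4, X_12=(4, 0, 0, 1)
t=12: X=(4, 0, 0, 1), d=5 → -e3, X_13=(4, 0, -1, 1)
t=13: X=(4, 0, -1, 1), d=3 → -e2, X_14=(4, -1, -1, 1)
t=14: X=(4, -1, -1, 1), d=2 → +e2, X_15=(4, 0, -1, 1)
t=15: X=(4, 0, -1, 1), d=4 → +e3, X_16=(4, 0, 0, 1)
t=16: X=(4, 0, 0, 1), d=4 → +e3, X_17=(4, 0, 1, 1)

2


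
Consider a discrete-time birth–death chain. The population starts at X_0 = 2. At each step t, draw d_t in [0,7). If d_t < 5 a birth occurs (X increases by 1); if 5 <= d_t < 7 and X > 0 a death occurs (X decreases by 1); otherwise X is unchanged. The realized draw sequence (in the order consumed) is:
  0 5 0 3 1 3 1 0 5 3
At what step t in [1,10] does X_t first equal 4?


t=0: X=2, d=0 → birth, X_1=3
t=1: X=3, d=5 → death, X_2=2
t=2: X=2, d=0 → birth, X_3=3
t=3: X=3, d=3 → birth, X_4=4
t=4: X=4, d=1 → birth, X_5=5
t=5: X=5, d=3 → birth, X_6=6
t=6: X=6, d=1 → birth, X_7=7
t=7: X=7, d=0 → birth, X_8=8
t=8: X=8, d=5 → death, X_9=7
t=9: X=7, d=3 → birth, X_10=8

4


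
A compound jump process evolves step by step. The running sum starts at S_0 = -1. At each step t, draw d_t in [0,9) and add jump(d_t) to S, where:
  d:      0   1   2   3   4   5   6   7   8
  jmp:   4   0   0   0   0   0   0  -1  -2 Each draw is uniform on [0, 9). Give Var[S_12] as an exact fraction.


752/27

Outcome values over d=0..8: [4, 0, 0, 0, 0, 0, 0, -1, -2]
Σy = 1, Σy² = 21, M = 9
μ = 1/9 = 1/9,  σ² = 21/9 − (1/9)² = 188/81
Independent increments: Var[S_12] = 12·σ² = 12·(188/81) = 752/27


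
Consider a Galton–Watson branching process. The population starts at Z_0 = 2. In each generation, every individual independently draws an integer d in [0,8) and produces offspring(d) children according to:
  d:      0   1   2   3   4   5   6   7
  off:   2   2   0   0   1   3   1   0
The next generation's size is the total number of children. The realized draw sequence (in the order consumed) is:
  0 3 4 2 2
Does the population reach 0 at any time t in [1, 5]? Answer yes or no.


yes

gen 0: Z_0=2, draws=[0, 3], offspring=[2, 0], Z_1=2
gen 1: Z_1=2, draws=[4, 2], offspring=[1, 0], Z_2=1
gen 2: Z_2=1, draws=[2], offspring=[0], Z_3=0
gen 3: Z_3=0, draws=[], offspring=[], Z_4=0
gen 4: Z_4=0, draws=[], offspring=[], Z_5=0


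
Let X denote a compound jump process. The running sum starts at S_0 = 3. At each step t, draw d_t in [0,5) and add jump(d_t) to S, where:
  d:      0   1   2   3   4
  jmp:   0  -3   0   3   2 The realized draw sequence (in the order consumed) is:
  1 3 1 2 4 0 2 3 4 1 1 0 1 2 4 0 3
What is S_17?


t=0: S=3, d=1, jump=-3, S_1=0
t=1: S=0, d=3, jump=3, S_2=3
t=2: S=3, d=1, jump=-3, S_3=0
t=3: S=0, d=2, jump=0, S_4=0
t=4: S=0, d=4, jump=2, S_5=2
t=5: S=2, d=0, jump=0, S_6=2
t=6: S=2, d=2, jump=0, S_7=2
t=7: S=2, d=3, jump=3, S_8=5
t=8: S=5, d=4, jump=2, S_9=7
t=9: S=7, d=1, jump=-3, S_10=4
t=10: S=4, d=1, jump=-3, S_11=1
t=11: S=1, d=0, jump=0, S_12=1
t=12: S=1, d=1, jump=-3, S_13=-2
t=13: S=-2, d=2, jump=0, S_14=-2
t=14: S=-2, d=4, jump=2, S_15=0
t=15: S=0, d=0, jump=0, S_16=0
t=16: S=0, d=3, jump=3, S_17=3

3


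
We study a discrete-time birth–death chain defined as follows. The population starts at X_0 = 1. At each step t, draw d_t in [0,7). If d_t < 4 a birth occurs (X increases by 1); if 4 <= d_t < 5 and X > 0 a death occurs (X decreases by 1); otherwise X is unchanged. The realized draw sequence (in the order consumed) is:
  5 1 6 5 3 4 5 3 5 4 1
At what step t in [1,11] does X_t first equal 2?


t=0: X=1, d=5 → hold, X_1=1
t=1: X=1, d=1 → birth, X_2=2
t=2: X=2, d=6 → hold, X_3=2
t=3: X=2, d=5 → hold, X_4=2
t=4: X=2, d=3 → birth, X_5=3
t=5: X=3, d=4 → death, X_6=2
t=6: X=2, d=5 → hold, X_7=2
t=7: X=2, d=3 → birth, X_8=3
t=8: X=3, d=5 → hold, X_9=3
t=9: X=3, d=4 → death, X_10=2
t=10: X=2, d=1 → birth, X_11=3

2


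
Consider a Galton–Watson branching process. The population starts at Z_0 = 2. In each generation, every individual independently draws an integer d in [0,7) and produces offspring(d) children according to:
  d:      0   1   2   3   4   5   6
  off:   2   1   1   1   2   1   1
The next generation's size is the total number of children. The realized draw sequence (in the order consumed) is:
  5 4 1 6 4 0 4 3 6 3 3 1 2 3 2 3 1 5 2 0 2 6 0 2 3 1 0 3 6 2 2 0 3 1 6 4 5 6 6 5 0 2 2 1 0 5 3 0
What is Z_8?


gen 0: Z_0=2, draws=[5, 4], offspring=[1, 2], Z_1=3
gen 1: Z_1=3, draws=[1, 6, 4], offspring=[1, 1, 2], Z_2=4
gen 2: Z_2=4, draws=[0, 4, 3, 6], offspring=[2, 2, 1, 1], Z_3=6
gen 3: Z_3=6, draws=[3, 3, 1, 2, 3, 2], offspring=[1, 1, 1, 1, 1, 1], Z_4=6
gen 4: Z_4=6, draws=[3, 1, 5, 2, 0, 2], offspring=[1, 1, 1, 1, 2, 1], Z_5=7
gen 5: Z_5=7, draws=[6, 0, 2, 3, 1, 0, 3], offspring=[1, 2, 1, 1, 1, 2, 1], Z_6=9
gen 6: Z_6=9, draws=[6, 2, 2, 0, 3, 1, 6, 4, 5], offspring=[1, 1, 1, 2, 1, 1, 1, 2, 1], Z_7=11
gen 7: Z_7=11, draws=[6, 6, 5, 0, 2, 2, 1, 0, 5, 3, 0], offspring=[1, 1, 1, 2, 1, 1, 1, 2, 1, 1, 2], Z_8=14

14


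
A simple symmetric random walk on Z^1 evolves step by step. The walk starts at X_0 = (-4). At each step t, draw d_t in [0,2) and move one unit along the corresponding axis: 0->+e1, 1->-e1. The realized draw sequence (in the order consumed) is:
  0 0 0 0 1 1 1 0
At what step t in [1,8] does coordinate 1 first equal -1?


t=0: X=(-4), d=0 → +e1, X_1=(-3)
t=1: X=(-3), d=0 → +e1, X_2=(-2)
t=2: X=(-2), d=0 → +e1, X_3=(-1)
t=3: X=(-1), d=0 → +e1, X_4=(0)
t=4: X=(0), d=1 → -e1, X_5=(-1)
t=5: X=(-1), d=1 → -e1, X_6=(-2)
t=6: X=(-2), d=1 → -e1, X_7=(-3)
t=7: X=(-3), d=0 → +e1, X_8=(-2)

3


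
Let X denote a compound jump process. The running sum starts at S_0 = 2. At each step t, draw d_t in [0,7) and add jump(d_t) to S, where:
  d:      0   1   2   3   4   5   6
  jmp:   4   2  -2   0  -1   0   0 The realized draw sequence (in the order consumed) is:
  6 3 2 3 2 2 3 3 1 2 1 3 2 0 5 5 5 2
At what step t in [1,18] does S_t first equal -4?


t=0: S=2, d=6, jump=0, S_1=2
t=1: S=2, d=3, jump=0, S_2=2
t=2: S=2, d=2, jump=-2, S_3=0
t=3: S=0, d=3, jump=0, S_4=0
t=4: S=0, d=2, jump=-2, S_5=-2
t=5: S=-2, d=2, jump=-2, S_6=-4
t=6: S=-4, d=3, jump=0, S_7=-4
t=7: S=-4, d=3, jump=0, S_8=-4
t=8: S=-4, d=1, jump=2, S_9=-2
t=9: S=-2, d=2, jump=-2, S_10=-4
t=10: S=-4, d=1, jump=2, S_11=-2
t=11: S=-2, d=3, jump=0, S_12=-2
t=12: S=-2, d=2, jump=-2, S_13=-4
t=13: S=-4, d=0, jump=4, S_14=0
t=14: S=0, d=5, jump=0, S_15=0
t=15: S=0, d=5, jump=0, S_16=0
t=16: S=0, d=5, jump=0, S_17=0
t=17: S=0, d=2, jump=-2, S_18=-2

6


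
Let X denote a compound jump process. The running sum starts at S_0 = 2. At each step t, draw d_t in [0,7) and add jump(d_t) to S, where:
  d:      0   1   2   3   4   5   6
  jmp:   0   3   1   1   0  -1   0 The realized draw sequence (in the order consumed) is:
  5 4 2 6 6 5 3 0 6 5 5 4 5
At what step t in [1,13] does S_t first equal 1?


t=0: S=2, d=5, jump=-1, S_1=1
t=1: S=1, d=4, jump=0, S_2=1
t=2: S=1, d=2, jump=1, S_3=2
t=3: S=2, d=6, jump=0, S_4=2
t=4: S=2, d=6, jump=0, S_5=2
t=5: S=2, d=5, jump=-1, S_6=1
t=6: S=1, d=3, jump=1, S_7=2
t=7: S=2, d=0, jump=0, S_8=2
t=8: S=2, d=6, jump=0, S_9=2
t=9: S=2, d=5, jump=-1, S_10=1
t=10: S=1, d=5, jump=-1, S_11=0
t=11: S=0, d=4, jump=0, S_12=0
t=12: S=0, d=5, jump=-1, S_13=-1

1


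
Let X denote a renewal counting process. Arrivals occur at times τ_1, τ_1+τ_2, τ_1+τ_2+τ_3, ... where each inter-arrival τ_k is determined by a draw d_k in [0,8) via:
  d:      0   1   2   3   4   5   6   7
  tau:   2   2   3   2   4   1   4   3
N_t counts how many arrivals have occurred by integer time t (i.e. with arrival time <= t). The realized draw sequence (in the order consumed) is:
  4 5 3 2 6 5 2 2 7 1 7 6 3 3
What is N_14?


draw d_1=4: τ_1=4, arrival time A_1=4
draw d_2=5: τ_2=1, arrival time A_2=5
draw d_3=3: τ_3=2, arrival time A_3=7
draw d_4=2: τ_4=3, arrival time A_4=10
draw d_5=6: τ_5=4, arrival time A_5=14
draw d_6=5: τ_6=1, arrival time A_6=15
draw d_7=2: τ_7=3, arrival time A_7=18
draw d_8=2: τ_8=3, arrival time A_8=21
draw d_9=7: τ_9=3, arrival time A_9=24
draw d_10=1: τ_10=2, arrival time A_10=26
draw d_11=7: τ_11=3, arrival time A_11=29
draw d_12=6: τ_12=4, arrival time A_12=33
draw d_13=3: τ_13=2, arrival time A_13=35
draw d_14=3: τ_14=2, arrival time A_14=37
N_t over t=0..14: 0:0 1:0 2:0 3:0 4:1 5:2 6:2 7:3 8:3 9:3 10:4 11:4 12:4 13:4 14:5

5


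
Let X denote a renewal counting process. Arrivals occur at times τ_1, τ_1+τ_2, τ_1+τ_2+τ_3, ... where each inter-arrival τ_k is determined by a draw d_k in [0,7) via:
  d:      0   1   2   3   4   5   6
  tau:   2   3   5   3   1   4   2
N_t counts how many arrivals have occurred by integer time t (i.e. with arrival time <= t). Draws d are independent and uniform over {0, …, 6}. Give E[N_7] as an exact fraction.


Inter-arrival values over d=0..6: [2, 3, 5, 3, 1, 4, 2]
Each d has probability 1/7, so the pmf of τ is: f(1) = 1/7, f(2) = 2/7, f(3) = 2/7, f(4) = 1/7, f(5) = 1/7
Renewal equation for m(n) = E[N_n]: condition on τ_1 = k (if k <= n, one arrival plus a fresh copy on the remaining n−k steps): m(n) = F(n) + Σ_{k<=n} f(k)·m(n−k), where F(n) = P(τ <= n) and m(0) = 0
m(1) = F(1) = 1/7
m(2) = F(2) + f(1)·m(1) = 3/7 + 1/7·1/7 = 22/49
m(3) = F(3) + f(1)·m(2) + f(2)·m(1) = 5/7 + 1/7·22/49 + 2/7·1/7 = 281/343
m(4) = F(4) + f(1)·m(3) + f(2)·m(2) + f(3)·m(1) = 6/7 + 1/7·281/343 + 2/7·22/49 + 2/7·1/7 = 2745/2401
m(5) = F(5) + f(1)·m(4) + f(2)·m(3) + f(3)·m(2) + f(4)·m(1) = 1 + 1/7·2745/2401 + 2/7·281/343 + 2/7·22/49 + 1/7·1/7 = 25985/16807
m(6) = F(6) + f(1)·m(5) + f(2)·m(4) + f(3)·m(3) + f(4)·m(2) + f(5)·m(1) = 1 + 1/7·25985/16807 + 2/7·2745/2401 + 2/7·281/343 + 1/7·22/49 + 1/7·1/7 = 219549/117649
m(7) = F(7) + f(1)·m(6) + f(2)·m(5) + f(3)·m(4) + f(4)·m(3) + f(5)·m(2) = 1 + 1/7·219549/117649 + 2/7·25985/16807 + 2/7·2745/2401 + 1/7·281/343 + 1/7·22/49 = 1825097/823543
E[N_7] = m(7) = 1825097/823543

1825097/823543


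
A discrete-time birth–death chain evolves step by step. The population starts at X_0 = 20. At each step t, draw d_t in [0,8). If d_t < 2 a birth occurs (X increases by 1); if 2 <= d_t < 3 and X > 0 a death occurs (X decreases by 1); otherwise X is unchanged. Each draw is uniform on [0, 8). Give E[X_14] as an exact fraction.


87/4

X can drop by at most 1 per step and X_0 = 20 > T = 14, so X_t >= 20 − t >= 6 > 0 for every t <= 14: the floor at 0 (the 'and X > 0' condition) never binds. Hence X_14 = X_0 + Σ_{t<14} Y_t with i.i.d. increments Y_t = y(d_t) ∈ {+1, −1, 0}.
Outcome values over d=0..7: [1, 1, -1, 0, 0, 0, 0, 0]
Σy = 1, Σy² = 3, M = 8
μ = 1/8 = 1/8,  σ² = 3/8 − (1/8)² = 23/64
E[X_14] = 20 + 14·(1/8) = 87/4


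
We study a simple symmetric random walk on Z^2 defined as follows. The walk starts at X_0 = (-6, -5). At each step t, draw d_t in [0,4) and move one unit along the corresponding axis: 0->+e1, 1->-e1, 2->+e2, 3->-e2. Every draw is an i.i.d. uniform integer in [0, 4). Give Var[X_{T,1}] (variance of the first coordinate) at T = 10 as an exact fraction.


Outcome values over d=0..3: [1, -1, 0, 0]
Σy = 0, Σy² = 2, M = 4
μ = 0/4 = 0,  σ² = 2/4 − (0)² = 1/2
Independent increments: Var[X_10] = 10·σ² = 10·(1/2) = 5

5


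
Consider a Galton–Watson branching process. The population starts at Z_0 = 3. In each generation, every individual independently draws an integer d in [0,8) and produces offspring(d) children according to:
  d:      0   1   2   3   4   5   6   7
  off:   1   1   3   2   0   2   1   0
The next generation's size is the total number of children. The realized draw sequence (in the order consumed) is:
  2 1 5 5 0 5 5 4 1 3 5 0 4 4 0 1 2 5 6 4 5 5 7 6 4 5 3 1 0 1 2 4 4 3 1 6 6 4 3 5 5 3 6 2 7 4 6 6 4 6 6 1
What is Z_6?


gen 0: Z_0=3, draws=[2, 1, 5], offspring=[3, 1, 2], Z_1=6
gen 1: Z_1=6, draws=[5, 0, 5, 5, 4, 1], offspring=[2, 1, 2, 2, 0, 1], Z_2=8
gen 2: Z_2=8, draws=[3, 5, 0, 4, 4, 0, 1, 2], offspring=[2, 2, 1, 0, 0, 1, 1, 3], Z_3=10
gen 3: Z_3=10, draws=[5, 6, 4, 5, 5, 7, 6, 4, 5, 3], offspring=[2, 1, 0, 2, 2, 0, 1, 0, 2, 2], Z_4=12
gen 4: Z_4=12, draws=[1, 0, 1, 2, 4, 4, 3, 1, 6, 6, 4, 3], offspring=[1, 1, 1, 3, 0, 0, 2, 1, 1, 1, 0, 2], Z_5=13
gen 5: Z_5=13, draws=[5, 5, 3, 6, 2, 7, 4, 6, 6, 4, 6, 6, 1], offspring=[2, 2, 2, 1, 3, 0, 0, 1, 1, 0, 1, 1, 1], Z_6=15

15


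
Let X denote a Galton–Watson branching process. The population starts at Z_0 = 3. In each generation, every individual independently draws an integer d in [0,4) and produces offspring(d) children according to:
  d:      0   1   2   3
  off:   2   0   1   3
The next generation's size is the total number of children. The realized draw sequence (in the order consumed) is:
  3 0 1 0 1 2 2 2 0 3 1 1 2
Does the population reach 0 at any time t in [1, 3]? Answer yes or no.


gen 0: Z_0=3, draws=[3, 0, 1], offspring=[3, 2, 0], Z_1=5
gen 1: Z_1=5, draws=[0, 1, 2, 2, 2], offspring=[2, 0, 1, 1, 1], Z_2=5
gen 2: Z_2=5, draws=[0, 3, 1, 1, 2], offspring=[2, 3, 0, 0, 1], Z_3=6

no


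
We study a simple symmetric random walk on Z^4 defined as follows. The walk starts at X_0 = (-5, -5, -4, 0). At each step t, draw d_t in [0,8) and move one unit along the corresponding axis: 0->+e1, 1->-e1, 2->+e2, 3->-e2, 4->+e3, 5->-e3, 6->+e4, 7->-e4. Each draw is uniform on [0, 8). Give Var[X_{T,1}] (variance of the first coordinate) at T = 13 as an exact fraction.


13/4

Outcome values over d=0..7: [1, -1, 0, 0, 0, 0, 0, 0]
Σy = 0, Σy² = 2, M = 8
μ = 0/8 = 0,  σ² = 2/8 − (0)² = 1/4
Independent increments: Var[X_13] = 13·σ² = 13·(1/4) = 13/4


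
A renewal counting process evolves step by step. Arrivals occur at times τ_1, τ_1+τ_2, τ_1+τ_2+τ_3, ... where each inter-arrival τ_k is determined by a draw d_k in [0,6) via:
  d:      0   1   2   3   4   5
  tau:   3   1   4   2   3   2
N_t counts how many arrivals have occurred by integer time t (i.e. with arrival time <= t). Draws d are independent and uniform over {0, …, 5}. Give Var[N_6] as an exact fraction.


1064939951/2176782336

Inter-arrival values over d=0..5: [3, 1, 4, 2, 3, 2]
Each d has probability 1/6, so the pmf of τ is: f(1) = 1/6, f(2) = 1/3, f(3) = 1/3, f(4) = 1/6
Let p_n(j) = P(N_n = j), with p_0 = [1]. Condition on τ_1: p_n(0) = P(τ > n), and for j >= 1, p_n(j) = Σ_{k<=n} f(k)·p_{n−k}(j−1)
p_1 = [5/6, 1/6]  (j = 0..1)
p_2 = [1/2, 17/36, 1/36]  (j = 0..2)
p_3 = [1/6, 25/36, 29/216, 1/216]  (j = 0..3)
p_4 = [0, 23/36, 71/216, 41/1296, 1/1296]  (j = 0..4)
p_5 = [0, 13/36, 113/216, 47/432, 53/7776, 1/7776]  (j = 0..5)
p_6 = [0, 5/36, 7/12, 319/1296, 235/7776, 65/46656, 1/46656]  (j = 0..6)
E[N_6] = Σ j·p_6(j) = 101335/46656;  E[N_6²] = Σ j²·p_6(j) = 242921/46656
Var[N_6] = 242921/46656 − (101335/46656)² = 1064939951/2176782336


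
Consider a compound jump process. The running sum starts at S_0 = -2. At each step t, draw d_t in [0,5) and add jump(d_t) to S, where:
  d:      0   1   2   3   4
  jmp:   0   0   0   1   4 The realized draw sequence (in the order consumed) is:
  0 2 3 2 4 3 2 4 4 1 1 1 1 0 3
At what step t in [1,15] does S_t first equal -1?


t=0: S=-2, d=0, jump=0, S_1=-2
t=1: S=-2, d=2, jump=0, S_2=-2
t=2: S=-2, d=3, jump=1, S_3=-1
t=3: S=-1, d=2, jump=0, S_4=-1
t=4: S=-1, d=4, jump=4, S_5=3
t=5: S=3, d=3, jump=1, S_6=4
t=6: S=4, d=2, jump=0, S_7=4
t=7: S=4, d=4, jump=4, S_8=8
t=8: S=8, d=4, jump=4, S_9=12
t=9: S=12, d=1, jump=0, S_10=12
t=10: S=12, d=1, jump=0, S_11=12
t=11: S=12, d=1, jump=0, S_12=12
t=12: S=12, d=1, jump=0, S_13=12
t=13: S=12, d=0, jump=0, S_14=12
t=14: S=12, d=3, jump=1, S_15=13

3


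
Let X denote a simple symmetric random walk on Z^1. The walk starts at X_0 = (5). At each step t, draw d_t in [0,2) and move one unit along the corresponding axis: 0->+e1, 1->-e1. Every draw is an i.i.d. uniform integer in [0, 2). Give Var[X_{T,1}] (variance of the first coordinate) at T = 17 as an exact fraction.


Outcome values over d=0..1: [1, -1]
Σy = 0, Σy² = 2, M = 2
μ = 0/2 = 0,  σ² = 2/2 − (0)² = 1
Independent increments: Var[X_17] = 17·σ² = 17·(1) = 17

17


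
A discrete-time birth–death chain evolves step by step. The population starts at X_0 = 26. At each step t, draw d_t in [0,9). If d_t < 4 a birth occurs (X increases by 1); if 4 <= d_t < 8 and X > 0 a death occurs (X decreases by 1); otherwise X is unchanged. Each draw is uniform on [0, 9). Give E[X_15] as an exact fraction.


26

X can drop by at most 1 per step and X_0 = 26 > T = 15, so X_t >= 26 − t >= 11 > 0 for every t <= 15: the floor at 0 (the 'and X > 0' condition) never binds. Hence X_15 = X_0 + Σ_{t<15} Y_t with i.i.d. increments Y_t = y(d_t) ∈ {+1, −1, 0}.
Outcome values over d=0..8: [1, 1, 1, 1, -1, -1, -1, -1, 0]
Σy = 0, Σy² = 8, M = 9
μ = 0/9 = 0,  σ² = 8/9 − (0)² = 8/9
E[X_15] = 26 + 15·(0) = 26


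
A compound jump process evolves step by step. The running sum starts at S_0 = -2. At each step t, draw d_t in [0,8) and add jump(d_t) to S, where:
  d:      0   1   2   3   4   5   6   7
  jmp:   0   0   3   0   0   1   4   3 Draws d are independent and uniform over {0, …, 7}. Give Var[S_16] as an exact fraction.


159/4

Outcome values over d=0..7: [0, 0, 3, 0, 0, 1, 4, 3]
Σy = 11, Σy² = 35, M = 8
μ = 11/8 = 11/8,  σ² = 35/8 − (11/8)² = 159/64
Independent increments: Var[S_16] = 16·σ² = 16·(159/64) = 159/4


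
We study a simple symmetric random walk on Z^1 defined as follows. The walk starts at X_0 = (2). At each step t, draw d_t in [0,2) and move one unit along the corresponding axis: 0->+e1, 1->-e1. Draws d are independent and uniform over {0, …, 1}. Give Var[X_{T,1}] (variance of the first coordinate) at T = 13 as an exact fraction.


13

Outcome values over d=0..1: [1, -1]
Σy = 0, Σy² = 2, M = 2
μ = 0/2 = 0,  σ² = 2/2 − (0)² = 1
Independent increments: Var[X_13] = 13·σ² = 13·(1) = 13


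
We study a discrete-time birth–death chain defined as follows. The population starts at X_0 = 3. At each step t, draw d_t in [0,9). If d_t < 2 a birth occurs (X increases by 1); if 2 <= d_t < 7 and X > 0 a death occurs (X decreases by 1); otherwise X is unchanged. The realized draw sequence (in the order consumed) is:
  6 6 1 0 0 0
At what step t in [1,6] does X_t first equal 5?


t=0: X=3, d=6 → death, X_1=2
t=1: X=2, d=6 → death, X_2=1
t=2: X=1, d=1 → birth, X_3=2
t=3: X=2, d=0 → birth, X_4=3
t=4: X=3, d=0 → birth, X_5=4
t=5: X=4, d=0 → birth, X_6=5

6


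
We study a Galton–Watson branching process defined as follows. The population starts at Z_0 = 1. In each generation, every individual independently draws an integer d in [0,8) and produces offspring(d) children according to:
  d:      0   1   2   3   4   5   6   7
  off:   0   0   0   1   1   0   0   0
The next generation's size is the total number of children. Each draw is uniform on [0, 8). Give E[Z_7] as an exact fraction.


1/16384

Outcome values over d=0..7: [0, 0, 0, 1, 1, 0, 0, 0]
Σy = 2, Σy² = 2, M = 8
μ = 2/8 = 1/4,  σ² = 2/8 − (1/4)² = 3/16
E[Z_0] = 1
E[Z_1] = 1/4·E[Z_0] = 1/4
E[Z_2] = 1/4·E[Z_1] = 1/16
E[Z_3] = 1/4·E[Z_2] = 1/64
E[Z_4] = 1/4·E[Z_3] = 1/256
E[Z_5] = 1/4·E[Z_4] = 1/1024
E[Z_6] = 1/4·E[Z_5] = 1/4096
E[Z_7] = 1/4·E[Z_6] = 1/16384


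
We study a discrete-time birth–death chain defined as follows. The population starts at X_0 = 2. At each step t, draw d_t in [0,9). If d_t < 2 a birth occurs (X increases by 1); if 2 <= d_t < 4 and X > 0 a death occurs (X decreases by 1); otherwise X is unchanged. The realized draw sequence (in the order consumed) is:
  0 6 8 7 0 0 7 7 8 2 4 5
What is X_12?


4

t=0: X=2, d=0 → birth, X_1=3
t=1: X=3, d=6 → hold, X_2=3
t=2: X=3, d=8 → hold, X_3=3
t=3: X=3, d=7 → hold, X_4=3
t=4: X=3, d=0 → birth, X_5=4
t=5: X=4, d=0 → birth, X_6=5
t=6: X=5, d=7 → hold, X_7=5
t=7: X=5, d=7 → hold, X_8=5
t=8: X=5, d=8 → hold, X_9=5
t=9: X=5, d=2 → death, X_10=4
t=10: X=4, d=4 → hold, X_11=4
t=11: X=4, d=5 → hold, X_12=4


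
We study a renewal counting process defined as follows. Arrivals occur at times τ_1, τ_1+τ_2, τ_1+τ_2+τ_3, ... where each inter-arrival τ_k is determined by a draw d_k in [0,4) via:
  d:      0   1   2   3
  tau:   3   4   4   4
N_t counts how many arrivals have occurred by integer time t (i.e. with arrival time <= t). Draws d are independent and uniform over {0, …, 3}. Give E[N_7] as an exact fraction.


Inter-arrival values over d=0..3: [3, 4, 4, 4]
Each d has probability 1/4, so the pmf of τ is: f(3) = 1/4, f(4) = 3/4
Renewal equation for m(n) = E[N_n]: condition on τ_1 = k (if k <= n, one arrival plus a fresh copy on the remaining n−k steps): m(n) = F(n) + Σ_{k<=n} f(k)·m(n−k), where F(n) = P(τ <= n) and m(0) = 0
m(1) = F(1) = 0
m(2) = F(2) = 0
m(3) = F(3) = 1/4
m(4) = F(4) = 1
m(5) = F(5) = 1
m(6) = F(6) + f(3)·m(3) = 1 + 1/4·1/4 = 17/16
m(7) = F(7) + f(3)·m(4) + f(4)·m(3) = 1 + 1/4·1 + 3/4·1/4 = 23/16
E[N_7] = m(7) = 23/16

23/16


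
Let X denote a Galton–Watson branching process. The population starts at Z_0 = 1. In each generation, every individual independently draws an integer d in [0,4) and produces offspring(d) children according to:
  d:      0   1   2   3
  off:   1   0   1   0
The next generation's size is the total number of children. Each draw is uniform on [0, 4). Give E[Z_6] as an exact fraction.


1/64

Outcome values over d=0..3: [1, 0, 1, 0]
Σy = 2, Σy² = 2, M = 4
μ = 2/4 = 1/2,  σ² = 2/4 − (1/2)² = 1/4
E[Z_0] = 1
E[Z_1] = 1/2·E[Z_0] = 1/2
E[Z_2] = 1/2·E[Z_1] = 1/4
E[Z_3] = 1/2·E[Z_2] = 1/8
E[Z_4] = 1/2·E[Z_3] = 1/16
E[Z_5] = 1/2·E[Z_4] = 1/32
E[Z_6] = 1/2·E[Z_5] = 1/64


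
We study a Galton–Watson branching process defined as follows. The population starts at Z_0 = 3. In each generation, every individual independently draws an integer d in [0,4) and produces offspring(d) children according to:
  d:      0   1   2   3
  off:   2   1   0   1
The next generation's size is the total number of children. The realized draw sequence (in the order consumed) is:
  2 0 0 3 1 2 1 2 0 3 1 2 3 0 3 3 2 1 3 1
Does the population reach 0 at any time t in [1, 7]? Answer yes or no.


gen 0: Z_0=3, draws=[2, 0, 0], offspring=[0, 2, 2], Z_1=4
gen 1: Z_1=4, draws=[3, 1, 2, 1], offspring=[1, 1, 0, 1], Z_2=3
gen 2: Z_2=3, draws=[2, 0, 3], offspring=[0, 2, 1], Z_3=3
gen 3: Z_3=3, draws=[1, 2, 3], offspring=[1, 0, 1], Z_4=2
gen 4: Z_4=2, draws=[0, 3], offspring=[2, 1], Z_5=3
gen 5: Z_5=3, draws=[3, 2, 1], offspring=[1, 0, 1], Z_6=2
gen 6: Z_6=2, draws=[3, 1], offspring=[1, 1], Z_7=2

no


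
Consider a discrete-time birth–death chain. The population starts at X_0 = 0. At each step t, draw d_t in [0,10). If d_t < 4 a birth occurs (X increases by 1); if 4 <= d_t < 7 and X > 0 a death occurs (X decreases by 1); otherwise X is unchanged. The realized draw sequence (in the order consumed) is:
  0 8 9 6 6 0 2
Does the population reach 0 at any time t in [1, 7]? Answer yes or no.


yes

t=0: X=0, d=0 → birth, X_1=1
t=1: X=1, d=8 → hold, X_2=1
t=2: X=1, d=9 → hold, X_3=1
t=3: X=1, d=6 → death, X_4=0
t=4: X=0, d=6 → hold, X_5=0
t=5: X=0, d=0 → birth, X_6=1
t=6: X=1, d=2 → birth, X_7=2


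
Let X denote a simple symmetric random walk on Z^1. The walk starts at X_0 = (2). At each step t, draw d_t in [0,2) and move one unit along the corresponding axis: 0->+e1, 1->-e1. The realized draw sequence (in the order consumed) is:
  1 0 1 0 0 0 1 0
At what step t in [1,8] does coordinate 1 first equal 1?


t=0: X=(2), d=1 → -e1, X_1=(1)
t=1: X=(1), d=0 → +e1, X_2=(2)
t=2: X=(2), d=1 → -e1, X_3=(1)
t=3: X=(1), d=0 → +e1, X_4=(2)
t=4: X=(2), d=0 → +e1, X_5=(3)
t=5: X=(3), d=0 → +e1, X_6=(4)
t=6: X=(4), d=1 → -e1, X_7=(3)
t=7: X=(3), d=0 → +e1, X_8=(4)

1


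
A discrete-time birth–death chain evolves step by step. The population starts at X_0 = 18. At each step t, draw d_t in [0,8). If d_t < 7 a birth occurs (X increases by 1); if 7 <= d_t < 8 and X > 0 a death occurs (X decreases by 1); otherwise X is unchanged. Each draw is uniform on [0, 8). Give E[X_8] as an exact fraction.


24

X can drop by at most 1 per step and X_0 = 18 > T = 8, so X_t >= 18 − t >= 10 > 0 for every t <= 8: the floor at 0 (the 'and X > 0' condition) never binds. Hence X_8 = X_0 + Σ_{t<8} Y_t with i.i.d. increments Y_t = y(d_t) ∈ {+1, −1, 0}.
Outcome values over d=0..7: [1, 1, 1, 1, 1, 1, 1, -1]
Σy = 6, Σy² = 8, M = 8
μ = 6/8 = 3/4,  σ² = 8/8 − (3/4)² = 7/16
E[X_8] = 18 + 8·(3/4) = 24


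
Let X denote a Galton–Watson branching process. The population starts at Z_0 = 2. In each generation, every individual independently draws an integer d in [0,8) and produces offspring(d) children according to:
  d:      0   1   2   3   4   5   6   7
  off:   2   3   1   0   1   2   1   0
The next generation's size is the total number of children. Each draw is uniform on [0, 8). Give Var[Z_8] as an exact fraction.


380963671875/2147483648

Outcome values over d=0..7: [2, 3, 1, 0, 1, 2, 1, 0]
Σy = 10, Σy² = 20, M = 8
μ = 10/8 = 5/4,  σ² = 20/8 − (5/4)² = 15/16
V_0 = 0, E_0 = 2
V_1 = 15/16·E_0 + (5/4)²·V_0 = 15/8;  E_1 = 5/2
V_2 = 15/16·E_1 + (5/4)²·V_1 = 675/128;  E_2 = 25/8
V_3 = 15/16·E_2 + (5/4)²·V_2 = 22875/2048;  E_3 = 125/32
V_4 = 15/16·E_3 + (5/4)²·V_3 = 691875/32768;  E_4 = 625/128
V_5 = 15/16·E_4 + (5/4)²·V_4 = 19696875/524288;  E_5 = 3125/512
V_6 = 15/16·E_5 + (5/4)²·V_5 = 540421875/8388608;  E_6 = 15625/2048
V_7 = 15/16·E_6 + (5/4)²·V_6 = 14470546875/134217728;  E_7 = 78125/8192
V_8 = 15/16·E_7 + (5/4)²·V_7 = 380963671875/2147483648;  E_8 = 390625/32768


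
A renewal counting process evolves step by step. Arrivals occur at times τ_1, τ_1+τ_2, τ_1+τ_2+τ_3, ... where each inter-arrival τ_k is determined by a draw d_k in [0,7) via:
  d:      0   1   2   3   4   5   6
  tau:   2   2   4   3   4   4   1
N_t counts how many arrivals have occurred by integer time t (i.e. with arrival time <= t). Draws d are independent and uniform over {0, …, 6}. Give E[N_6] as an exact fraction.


218667/117649

Inter-arrival values over d=0..6: [2, 2, 4, 3, 4, 4, 1]
Each d has probability 1/7, so the pmf of τ is: f(1) = 1/7, f(2) = 2/7, f(3) = 1/7, f(4) = 3/7
Renewal equation for m(n) = E[N_n]: condition on τ_1 = k (if k <= n, one arrival plus a fresh copy on the remaining n−k steps): m(n) = F(n) + Σ_{k<=n} f(k)·m(n−k), where F(n) = P(τ <= n) and m(0) = 0
m(1) = F(1) = 1/7
m(2) = F(2) + f(1)·m(1) = 3/7 + 1/7·1/7 = 22/49
m(3) = F(3) + f(1)·m(2) + f(2)·m(1) = 4/7 + 1/7·22/49 + 2/7·1/7 = 232/343
m(4) = F(4) + f(1)·m(3) + f(2)·m(2) + f(3)·m(1) = 1 + 1/7·232/343 + 2/7·22/49 + 1/7·1/7 = 2990/2401
m(5) = F(5) + f(1)·m(4) + f(2)·m(3) + f(3)·m(2) + f(4)·m(1) = 1 + 1/7·2990/2401 + 2/7·232/343 + 1/7·22/49 + 3/7·1/7 = 25152/16807
m(6) = F(6) + f(1)·m(5) + f(2)·m(4) + f(3)·m(3) + f(4)·m(2) = 1 + 1/7·25152/16807 + 2/7·2990/2401 + 1/7·232/343 + 3/7·22/49 = 218667/117649
E[N_6] = m(6) = 218667/117649


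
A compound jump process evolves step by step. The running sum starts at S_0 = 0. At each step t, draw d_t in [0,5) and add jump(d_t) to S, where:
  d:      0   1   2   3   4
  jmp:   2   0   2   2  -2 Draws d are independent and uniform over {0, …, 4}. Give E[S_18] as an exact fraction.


Outcome values over d=0..4: [2, 0, 2, 2, -2]
Σy = 4, Σy² = 16, M = 5
μ = 4/5 = 4/5,  σ² = 16/5 − (4/5)² = 64/25
E[S_18] = 0 + 18·(4/5) = 72/5

72/5


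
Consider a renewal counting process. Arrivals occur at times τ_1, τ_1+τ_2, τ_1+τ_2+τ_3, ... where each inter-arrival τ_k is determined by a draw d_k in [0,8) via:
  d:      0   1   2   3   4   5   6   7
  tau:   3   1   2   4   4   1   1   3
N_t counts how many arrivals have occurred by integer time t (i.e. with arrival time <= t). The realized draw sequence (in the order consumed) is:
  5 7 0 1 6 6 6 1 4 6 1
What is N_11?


draw d_1=5: τ_1=1, arrival time A_1=1
draw d_2=7: τ_2=3, arrival time A_2=4
draw d_3=0: τ_3=3, arrival time A_3=7
draw d_4=1: τ_4=1, arrival time A_4=8
draw d_5=6: τ_5=1, arrival time A_5=9
draw d_6=6: τ_6=1, arrival time A_6=10
draw d_7=6: τ_7=1, arrival time A_7=11
draw d_8=1: τ_8=1, arrival time A_8=12
draw d_9=4: τ_9=4, arrival time A_9=16
draw d_10=6: τ_10=1, arrival time A_10=17
draw d_11=1: τ_11=1, arrival time A_11=18
N_t over t=0..11: 0:0 1:1 2:1 3:1 4:2 5:2 6:2 7:3 8:4 9:5 10:6 11:7

7


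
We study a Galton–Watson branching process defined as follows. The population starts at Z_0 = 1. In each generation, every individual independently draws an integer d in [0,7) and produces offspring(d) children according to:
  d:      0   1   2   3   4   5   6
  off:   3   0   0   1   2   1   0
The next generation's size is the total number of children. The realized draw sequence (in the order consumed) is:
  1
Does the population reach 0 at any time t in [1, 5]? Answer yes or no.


yes

gen 0: Z_0=1, draws=[1], offspring=[0], Z_1=0
gen 1: Z_1=0, draws=[], offspring=[], Z_2=0
gen 2: Z_2=0, draws=[], offspring=[], Z_3=0
gen 3: Z_3=0, draws=[], offspring=[], Z_4=0
gen 4: Z_4=0, draws=[], offspring=[], Z_5=0
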